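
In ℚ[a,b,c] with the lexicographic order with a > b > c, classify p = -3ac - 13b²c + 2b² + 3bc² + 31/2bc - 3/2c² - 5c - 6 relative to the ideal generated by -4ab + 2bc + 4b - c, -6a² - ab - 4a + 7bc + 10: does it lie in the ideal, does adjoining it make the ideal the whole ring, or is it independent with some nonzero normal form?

Adjoining -3ac - 13b²c + 2b² + 3bc² + 31/2bc - 3/2c² - 5c - 6 makes the ideal the whole ring: the system is inconsistent.

First compute the reduced Gröbner basis of I by Buchberger's algorithm.
f_1 = -4ab + 2bc + 4b - c, LT = ab.
f_2 = -6a² - ab - 4a + 7bc + 10, LT = a².

S(f_1,f_2): lcm = a²b. S = -⅙ab² - ½abc - 5/3ab + ¼ac + 7/6b²c + 5/3b.
  leading term ab²: subtract (1/24b)·f_1 from -⅙ab² - ½abc - 5/3ab + ¼ac + 7/6b²c + 5/3b → -½abc - 5/3ab + ¼ac + 13/12b²c - ⅙b² + 1/24bc + 5/3b
  leading term abc: subtract (⅛c)·f_1 from -½abc - 5/3ab + ¼ac + 13/12b²c - ⅙b² + 1/24bc + 5/3b → -5/3ab + ¼ac + 13/12b²c - ⅙b² - ¼bc² - 11/24bc + 5/3b + ⅛c²
  leading term ab: subtract (5/12)·f_1 from -5/3ab + ¼ac + 13/12b²c - ⅙b² - ¼bc² - 11/24bc + 5/3b + ⅛c² → ¼ac + 13/12b²c - ⅙b² - ¼bc² - 31/24bc + ⅛c² + 5/12c
  leading term ac: no divisor's leading term divides it; move ¼ac to the remainder.
  leading term b²c: no divisor's leading term divides it; move 13/12b²c to the remainder.
  leading term b²: no divisor's leading term divides it; move -⅙b² to the remainder.
  leading term bc²: no divisor's leading term divides it; move -¼bc² to the remainder.
  leading term bc: no divisor's leading term divides it; move -31/24bc to the remainder.
  leading term c²: no divisor's leading term divides it; move ⅛c² to the remainder.
  leading term c: no divisor's leading term divides it; move 5/12c to the remainder.
  remainder ¼ac + 13/12b²c - ⅙b² - ¼bc² - 31/24bc + ⅛c² + 5/12c ≠ 0; add h_3 = ¼ac + 13/12b²c - ⅙b² - ¼bc² - 31/24bc + ⅛c² + 5/12c to the basis.

S(f_1,h_3): lcm = abc. S = -13/3b³c + ⅔b³ + b²c² + 31/6b²c - bc² - 8/3bc + ¼c².
  leading term b³c: no divisor's leading term divides it; move -13/3b³c to the remainder.
  leading term b³: no divisor's leading term divides it; move ⅔b³ to the remainder.
  leading term b²c²: no divisor's leading term divides it; move b²c² to the remainder.
  leading term b²c: no divisor's leading term divides it; move 31/6b²c to the remainder.
  leading term bc²: no divisor's leading term divides it; move -bc² to the remainder.
  leading term bc: no divisor's leading term divides it; move -8/3bc to the remainder.
  leading term c²: no divisor's leading term divides it; move ¼c² to the remainder.
  remainder -13/3b³c + ⅔b³ + b²c² + 31/6b²c - bc² - 8/3bc + ¼c² ≠ 0; add h_4 = -13/3b³c + ⅔b³ + b²c² + 31/6b²c - bc² - 8/3bc + ¼c² to the basis.

The other S-polynomials (S(f_2,h_3), S(f_1,h_4), S(f_2,h_4), S(h_3,h_4)) all reduce to 0 modulo the current basis, so we have a Gröbner basis.
Inter-reduce: drop elements whose leading term is divisible by another's, tail-reduce, and make monic.
Reduced Gröbner basis: {a² + ⅔a - 13/12bc + ⅙b - 1/24c - 5/3, ab - ½bc - b + ¼c, ac + 13/3b²c - ⅔b² - bc² - 31/6bc + ½c² + 5/3c, b³c - 2/13b³ - 3/13b²c² - 31/26b²c + 3/13bc² + 8/13bc - 3/52c²}.
Label its elements g_1 = a² + ⅔a - 13/12bc + ⅙b - 1/24c - 5/3, g_2 = ab - ½bc - b + ¼c, g_3 = ac + 13/3b²c - ⅔b² - bc² - 31/6bc + ½c² + 5/3c, g_4 = b³c - 2/13b³ - 3/13b²c² - 31/26b²c + 3/13bc² + 8/13bc - 3/52c².

Reduce p = -3ac - 13b²c + 2b² + 3bc² + 31/2bc - 3/2c² - 5c - 6 modulo G:
  leading term ac: subtract (-3)·g_3 from -3ac - 13b²c + 2b² + 3bc² + 31/2bc - 3/2c² - 5c - 6 → -6
  leading term 1: no divisor's leading term divides it; move -6 to the remainder.
  normal form = -6.
The normal form is nonzero, so p ∉ I. Since p minus its normal form lies in I, I + (p) = I + (r) where r = -6; decide whether this ideal is the whole ring.
Here r = -6 is a nonzero constant, hence a unit: 1 ∈ I + (p), the Gröbner basis of I + (p) is {1}, and the enlarged system has no common solution — adjoining p is inconsistent.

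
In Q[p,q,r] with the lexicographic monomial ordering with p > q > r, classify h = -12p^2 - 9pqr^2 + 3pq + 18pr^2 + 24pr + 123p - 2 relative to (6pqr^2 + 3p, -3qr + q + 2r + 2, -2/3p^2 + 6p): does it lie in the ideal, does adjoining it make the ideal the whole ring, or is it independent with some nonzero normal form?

First compute the reduced Gröbner basis of I by Buchberger's algorithm.
f_1 = 6pqr^2 + 3p, LT = pqr^2.
f_2 = -3qr + q + 2r + 2, LT = qr.
f_3 = -2/3p^2 + 6p, LT = p^2.

S(f_1,f_2): lcm = pqr^2. S = 1/3pqr + 2/3pr^2 + 2/3pr + 1/2p.
  leading term pqr: subtract (-1/9p)·f_2 from 1/3pqr + 2/3pr^2 + 2/3pr + 1/2p → 1/9pq + 2/3pr^2 + 8/9pr + 13/18p
  leading term pq: no divisor's leading term divides it; move 1/9pq to the remainder.
  leading term pr^2: no divisor's leading term divides it; move 2/3pr^2 to the remainder.
  leading term pr: no divisor's leading term divides it; move 8/9pr to the remainder.
  leading term p: no divisor's leading term divides it; move 13/18p to the remainder.
  remainder 1/9pq + 2/3pr^2 + 8/9pr + 13/18p ≠ 0; add k_4 = 1/9pq + 2/3pr^2 + 8/9pr + 13/18p to the basis.

S(f_1,k_4): lcm = pqr^2. S = -6pr^4 - 8pr^3 - 13/2pr^2 + 1/2p.
  leading term pr^4: no divisor's leading term divides it; move -6pr^4 to the remainder.
  leading term pr^3: no divisor's leading term divides it; move -8pr^3 to the remainder.
  leading term pr^2: no divisor's leading term divides it; move -13/2pr^2 to the remainder.
  leading term p: no divisor's leading term divides it; move 1/2p to the remainder.
  remainder -6pr^4 - 8pr^3 - 13/2pr^2 + 1/2p ≠ 0; add k_5 = -6pr^4 - 8pr^3 - 13/2pr^2 + 1/2p to the basis.

S(f_2,k_4): lcm = pqr. S = -1/3pq - 6pr^3 - 8pr^2 - 43/6pr - 2/3p.
  leading term pq: subtract (-3)·k_4 from -1/3pq - 6pr^3 - 8pr^2 - 43/6pr - 2/3p → -6pr^3 - 6pr^2 - 9/2pr + 3/2p
  leading term pr^3: no divisor's leading term divides it; move -6pr^3 to the remainder.
  leading term pr^2: no divisor's leading term divides it; move -6pr^2 to the remainder.
  leading term pr: no divisor's leading term divides it; move -9/2pr to the remainder.
  leading term p: no divisor's leading term divides it; move 3/2p to the remainder.
  remainder -6pr^3 - 6pr^2 - 9/2pr + 3/2p ≠ 0; add k_6 = -6pr^3 - 6pr^2 - 9/2pr + 3/2p to the basis.

The other S-polynomials (S(f_1,f_3), S(f_2,f_3), S(f_3,k_4), S(f_1,k_5), S(f_2,k_5), S(f_3,k_5), S(k_4,k_5), S(f_1,k_6), S(f_2,k_6), S(f_3,k_6), S(k_4,k_6), S(k_5,k_6)) all reduce to 0 modulo the current basis, so we have a Gröbner basis.
Inter-reduce: drop elements whose leading term is divisible by another's, tail-reduce, and make monic.
Reduced Gröbner basis: {p^2 - 9p, pq + 6pr^2 + 8pr + 13/2p, pr^3 + pr^2 + 3/4pr - 1/4p, qr - 1/3q - 2/3r - 2/3}.
Label its elements g_1 = p^2 - 9p, g_2 = pq + 6pr^2 + 8pr + 13/2p, g_3 = pr^3 + pr^2 + 3/4pr - 1/4p, g_4 = qr - 1/3q - 2/3r - 2/3.

Reduce h = -12p^2 - 9pqr^2 + 3pq + 18pr^2 + 24pr + 123p - 2 modulo G:
  leading term p^2: subtract (-12)·g_1 from -12p^2 - 9pqr^2 + 3pq + 18pr^2 + 24pr + 123p - 2 → -9pqr^2 + 3pq + 18pr^2 + 24pr + 15p - 2
  leading term pqr^2: subtract (-9r^2)·g_2 from -9pqr^2 + 3pq + 18pr^2 + 24pr + 15p - 2 → 3pq + 54pr^4 + 72pr^3 + 153/2pr^2 + 24pr + 15p - 2
  leading term pq: subtract (3)·g_2 from 3pq + 54pr^4 + 72pr^3 + 153/2pr^2 + 24pr + 15p - 2 → 54pr^4 + 72pr^3 + 117/2pr^2 - 9/2p - 2
  leading term pr^4: subtract (54r)·g_3 from 54pr^4 + 72pr^3 + 117/2pr^2 - 9/2p - 2 → 18pr^3 + 18pr^2 + 27/2pr - 9/2p - 2
  leading term pr^3: subtract (18)·g_3 from 18pr^3 + 18pr^2 + 27/2pr - 9/2p - 2 → -2
  leading term 1: no divisor's leading term divides it; move -2 to the remainder.
  normal form = -2.
The normal form is nonzero, so h ∉ I. Since h minus its normal form lies in I, I + (h) = I + (n) where n = -2; decide whether this ideal is the whole ring.
Here n = -2 is a nonzero constant, hence a unit: 1 ∈ I + (h), the Gröbner basis of I + (h) is {1}, and the enlarged system has no common solution — adjoining h is inconsistent.

Adjoining -12p^2 - 9pqr^2 + 3pq + 18pr^2 + 24pr + 123p - 2 makes the ideal the whole ring: the system is inconsistent.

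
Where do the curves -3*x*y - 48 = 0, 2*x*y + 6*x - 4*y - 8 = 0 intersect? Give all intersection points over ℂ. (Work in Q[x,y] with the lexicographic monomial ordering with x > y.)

{(8/3, -6), (4, -4)}

Compute a lex Gröbner basis by Buchberger's algorithm.
f_1 = -3*x*y - 48, LT = x*y.
f_2 = 2*x*y + 6*x - 4*y - 8, LT = x*y.

S(f_1,f_2): lcm = x*y. S = -3*x + 2*y + 20.
  reduce S modulo (f_1, f_2):
  remainder -3*x + 2*y + 20 ≠ 0; add h_3 = -3*x + 2*y + 20 to the basis.

S(f_1,h_3): lcm = x*y. S = 2/3*y**2 + 20/3*y + 16.
  reduce S modulo (f_1, f_2, h_3):
  remainder 2/3*y**2 + 20/3*y + 16 ≠ 0; add h_4 = 2/3*y**2 + 20/3*y + 16 to the basis.

The other S-polynomials (S(f_2,h_3), S(f_1,h_4), S(f_2,h_4), S(h_3,h_4)) all reduce to 0 modulo the current basis, so we have a Gröbner basis.
Inter-reduce: drop elements whose leading term is divisible by another's, tail-reduce, and make monic.
Reduced Gröbner basis: {x - 2/3*y - 20/3, y**2 + 10*y + 24}.

Elimination: the polynomial y**2 + 10*y + 24 lies in the elimination ideal for y, so y ∈ {-6, -4}. For each such y, the remaining basis elements (now univariate) give the rest of the solution.
  y = -6: the earlier basis element becomes x - 8/3 = 0, giving x = 8/3 — point (8/3, -6).
  y = -4: the earlier basis element becomes x - 4 = 0, giving x = 4 — point (4, -4).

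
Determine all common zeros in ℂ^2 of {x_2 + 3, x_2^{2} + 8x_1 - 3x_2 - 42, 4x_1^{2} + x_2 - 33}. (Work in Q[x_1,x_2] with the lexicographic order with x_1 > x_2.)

Compute a lex Gröbner basis by Buchberger's algorithm.
f_1 = x_2 + 3, LT = x_2.
f_2 = 8x_1 + x_2^{2} - 3x_2 - 42, LT = x_1.
f_3 = 4x_1^{2} + x_2 - 33, LT = x_1^{2}.

The S-polynomials (S(f_1,f_2), S(f_1,f_3), S(f_2,f_3)) all reduce to 0 modulo the current basis, so we have a Gröbner basis.
Inter-reduce: drop elements whose leading term is divisible by another's, tail-reduce, and make monic.
Reduced Gröbner basis: {x_1 - 3, x_2 + 3}.

Since the basis is lex-ordered, x_2 + 3 is univariate in x_2. Its roots are {-3}. Back-substituting each root into the other basis elements fixes the other coordinates.
  x_2 = -3: the earlier basis element becomes x_1 - 3 = 0, giving x_1 = 3 — point (3, -3).

{(3, -3)}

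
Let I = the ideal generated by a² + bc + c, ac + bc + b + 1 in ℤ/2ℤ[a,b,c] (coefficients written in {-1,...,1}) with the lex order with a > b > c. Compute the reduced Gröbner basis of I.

G = {a² + bc + c, ab + a + b²c + b² + bc² + b + c², ac + bc + b + 1, b²c² + b² + bc³ + c³ + 1}

This is the nonlinear analogue of row-reducing a linear system.

f_1 = a² + bc + c, LT = a².
f_2 = ac + bc + b + 1, LT = ac.

S(f_1,f_2): lcm = a²c. S = abc + ab + a + bc² + c².
  reduce S modulo (f_1, f_2):
  remainder ab + a + b²c + b² + bc² + b + c² ≠ 0; add g_3 = ab + a + b²c + b² + bc² + b + c² to the basis.

S(f_2,g_3): lcm = abc. S = ac + b²c² + b² + bc³ + bc + b + c³.
  reduce S modulo (f_1, f_2, g_3):
  remainder b²c² + b² + bc³ + c³ + 1 ≠ 0; add g_4 = b²c² + b² + bc³ + c³ + 1 to the basis.

The other S-polynomials (S(f_1,g_3), S(f_1,g_4), S(f_2,g_4), S(g_3,g_4)) all reduce to 0 modulo the current basis, so we have a Gröbner basis.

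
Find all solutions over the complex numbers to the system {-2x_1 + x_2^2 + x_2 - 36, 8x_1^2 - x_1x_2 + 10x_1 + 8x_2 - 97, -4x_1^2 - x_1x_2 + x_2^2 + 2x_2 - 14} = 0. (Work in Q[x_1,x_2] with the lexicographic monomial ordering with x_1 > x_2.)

{(-3, 5)}

Compute a lex Gröbner basis by Buchberger's algorithm.
f_1 = -2x_1 + x_2^2 + x_2 - 36, LT = x_1.
f_2 = 8x_1^2 - x_1x_2 + 10x_1 + 8x_2 - 97, LT = x_1^2.
f_3 = -4x_1^2 - x_1x_2 + x_2^2 + 2x_2 - 14, LT = x_1^2.

S(f_1,f_2): lcm = x_1^2. S = -1/2x_1x_2^2 - 3/8x_1x_2 + 67/4x_1 - x_2 + 97/8.
  leading term x_1x_2^2: subtract (1/4x_2^2)·f_1 from -1/2x_1x_2^2 - 3/8x_1x_2 + 67/4x_1 - x_2 + 97/8 → -3/8x_1x_2 + 67/4x_1 - 1/4x_2^4 - 1/4x_2^3 + 9x_2^2 - x_2 + 97/8
  leading term x_1x_2: subtract (3/16x_2)·f_1 from -3/8x_1x_2 + 67/4x_1 - 1/4x_2^4 - 1/4x_2^3 + 9x_2^2 - x_2 + 97/8 → 67/4x_1 - 1/4x_2^4 - 7/16x_2^3 + 141/16x_2^2 + 23/4x_2 + 97/8
  leading term x_1: subtract (-67/8)·f_1 from 67/4x_1 - 1/4x_2^4 - 7/16x_2^3 + 141/16x_2^2 + 23/4x_2 + 97/8 → -1/4x_2^4 - 7/16x_2^3 + 275/16x_2^2 + 113/8x_2 - 2315/8
  leading term x_2^4: no divisor's leading term divides it; move -1/4x_2^4 to the remainder.
  leading term x_2^3: no divisor's leading term divides it; move -7/16x_2^3 to the remainder.
  leading term x_2^2: no divisor's leading term divides it; move 275/16x_2^2 to the remainder.
  leading term x_2: no divisor's leading term divides it; move 113/8x_2 to the remainder.
  leading term 1: no divisor's leading term divides it; move -2315/8 to the remainder.
  remainder -1/4x_2^4 - 7/16x_2^3 + 275/16x_2^2 + 113/8x_2 - 2315/8 ≠ 0; add h_4 = -1/4x_2^4 - 7/16x_2^3 + 275/16x_2^2 + 113/8x_2 - 2315/8 to the basis.

S(f_1,f_3): lcm = x_1^2. S = -1/2x_1x_2^2 - 3/4x_1x_2 + 18x_1 + 1/4x_2^2 + 1/2x_2 - 7/2.
  leading term x_1x_2^2: subtract (1/4x_2^2)·f_1 from -1/2x_1x_2^2 - 3/4x_1x_2 + 18x_1 + 1/4x_2^2 + 1/2x_2 - 7/2 → -3/4x_1x_2 + 18x_1 - 1/4x_2^4 - 1/4x_2^3 + 37/4x_2^2 + 1/2x_2 - 7/2
  leading term x_1x_2: subtract (3/8x_2)·f_1 from -3/4x_1x_2 + 18x_1 - 1/4x_2^4 - 1/4x_2^3 + 37/4x_2^2 + 1/2x_2 - 7/2 → 18x_1 - 1/4x_2^4 - 5/8x_2^3 + 71/8x_2^2 + 14x_2 - 7/2
  leading term x_1: subtract (-9)·f_1 from 18x_1 - 1/4x_2^4 - 5/8x_2^3 + 71/8x_2^2 + 14x_2 - 7/2 → -1/4x_2^4 - 5/8x_2^3 + 143/8x_2^2 + 23x_2 - 655/2
  leading term x_2^4: subtract (1)·h_4 from -1/4x_2^4 - 5/8x_2^3 + 143/8x_2^2 + 23x_2 - 655/2 → -3/16x_2^3 + 11/16x_2^2 + 71/8x_2 - 305/8
  leading term x_2^3: no divisor's leading term divides it; move -3/16x_2^3 to the remainder.
  leading term x_2^2: no divisor's leading term divides it; move 11/16x_2^2 to the remainder.
  leading term x_2: no divisor's leading term divides it; move 71/8x_2 to the remainder.
  leading term 1: no divisor's leading term divides it; move -305/8 to the remainder.
  remainder -3/16x_2^3 + 11/16x_2^2 + 71/8x_2 - 305/8 ≠ 0; add h_5 = -3/16x_2^3 + 11/16x_2^2 + 71/8x_2 - 305/8 to the basis.

S(h_4,h_5): lcm = x_2^4. S = 65/12x_2^3 - 257/12x_2^2 - 1559/6x_2 + 2315/2.
  leading term x_2^3: subtract (-260/9)·h_5 from 65/12x_2^3 - 257/12x_2^2 - 1559/6x_2 + 2315/2 → -14/9x_2^2 - 31/9x_2 + 505/9
  leading term x_2^2: no divisor's leading term divides it; move -14/9x_2^2 to the remainder.
  leading term x_2: no divisor's leading term divides it; move -31/9x_2 to the remainder.
  leading term 1: no divisor's leading term divides it; move 505/9 to the remainder.
  remainder -14/9x_2^2 - 31/9x_2 + 505/9 ≠ 0; add h_6 = -14/9x_2^2 - 31/9x_2 + 505/9 to the basis.

S(h_4,h_6): lcm = x_2^4. S = -13/28x_2^3 - 915/28x_2^2 - 113/2x_2 + 2315/2.
  leading term x_2^3: subtract (52/21)·h_5 from -13/28x_2^3 - 915/28x_2^2 - 113/2x_2 + 2315/2 → -722/21x_2^2 - 1648/21x_2 + 26290/21
  leading term x_2^2: subtract (1083/49)·h_6 from -722/21x_2^2 - 1648/21x_2 + 26290/21 → -115/49x_2 + 575/49
  leading term x_2: no divisor's leading term divides it; move -115/49x_2 to the remainder.
  leading term 1: no divisor's leading term divides it; move 575/49 to the remainder.
  remainder -115/49x_2 + 575/49 ≠ 0; add h_7 = -115/49x_2 + 575/49 to the basis.

The other S-polynomials (S(f_2,f_3), S(f_1,h_4), S(f_2,h_4), S(f_3,h_4), S(f_1,h_5), S(f_2,h_5), S(f_3,h_5), S(f_1,h_6), S(f_2,h_6), S(f_3,h_6), S(h_5,h_6), S(f_1,h_7), S(f_2,h_7), S(f_3,h_7), S(h_4,h_7), S(h_5,h_7), S(h_6,h_7)) all reduce to 0 modulo the current basis, so we have a Gröbner basis.
Inter-reduce: drop elements whose leading term is divisible by another's, tail-reduce, and make monic.
Reduced Gröbner basis: {x_1 + 3, x_2 - 5}.

A lex Gröbner basis eliminates variables successively. Here x_2 - 5 depends only on x_2, with roots {5}; lifting each root through the earlier basis elements recovers the full solutions.
  x_2 = 5: the earlier basis element becomes x_1 + 3 = 0, giving x_1 = -3 — point (-3, 5).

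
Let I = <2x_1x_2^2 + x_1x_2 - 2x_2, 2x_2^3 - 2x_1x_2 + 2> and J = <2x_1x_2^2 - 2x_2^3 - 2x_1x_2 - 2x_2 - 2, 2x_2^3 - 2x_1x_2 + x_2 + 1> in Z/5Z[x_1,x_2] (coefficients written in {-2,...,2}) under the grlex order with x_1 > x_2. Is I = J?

No, the ideals differ.

Equality of ideals is decidable: compute both reduced Gröbner bases (unique for the ordering) and check whether they agree.
Buchberger on the first generating set:
f_1 = 2x_1x_2^2 + x_1x_2 - 2x_2, LT = x_1x_2^2.
f_2 = 2x_2^3 - 2x_1x_2 + 2, LT = x_2^3.

S(f_1,f_2): lcm = x_1x_2^3. S = x_1^2x_2 - 2x_1x_2^2 - x_2^2 - x_1.
  reduce S modulo (f_1, f_2):
  remainder x_1^2x_2 + x_1x_2 - x_2^2 - x_1 - 2x_2 ≠ 0; add g_3 = x_1^2x_2 + x_1x_2 - x_2^2 - x_1 - 2x_2 to the basis.

S(f_1,g_3): lcm = x_1^2x_2^2. S = -2x_1^2x_2 - x_1x_2^2 + x_2^3 + 2x_2^2.
  reduce S modulo (f_1, f_2, g_3):
  remainder x_1x_2 - 2x_1 - 1 ≠ 0; add g_4 = x_1x_2 - 2x_1 - 1 to the basis.

S(g_3,g_4): lcm = x_1^2x_2. S = 2x_1^2 + x_1x_2 - x_2^2 - 2x_2.
  reduce S modulo (f_1, f_2, g_3, g_4):
  remainder 2x_1^2 - x_2^2 + 2x_1 - 2x_2 + 1 ≠ 0; add g_5 = 2x_1^2 - x_2^2 + 2x_1 - 2x_2 + 1 to the basis.

The other S-polynomials (S(f_2,g_3), S(f_1,g_4), S(f_2,g_4), S(f_1,g_5), S(f_2,g_5), S(g_3,g_5), S(g_4,g_5)) all reduce to 0 modulo the current basis, so we have a Gröbner basis.
Inter-reduce: drop elements whose leading term is divisible by another's, tail-reduce, and make monic.
Reduced Gröbner basis: {x_2^3 - 2x_1, x_1^2 + 2x_2^2 + x_1 - x_2 - 2, x_1x_2 - 2x_1 - 1}.

Buchberger on the second generating set:
h_1 = 2x_1x_2^2 - 2x_2^3 - 2x_1x_2 - 2x_2 - 2, LT = x_1x_2^2.
h_2 = 2x_2^3 - 2x_1x_2 + x_2 + 1, LT = x_2^3.

S(h_1,h_2): lcm = x_1x_2^3. S = -x_2^4 + x_1^2x_2 - x_1x_2^2 + 2x_1x_2 - x_2^2 + 2x_1 - x_2.
  reduce S modulo (h_1, h_2):
  remainder x_1^2x_2 - 2x_1x_2 + 2x_2^2 + 2x_1 + x_2 - 1 ≠ 0; add k_3 = x_1^2x_2 - 2x_1x_2 + 2x_2^2 + 2x_1 + x_2 - 1 to the basis.

S(h_1,k_3): lcm = x_1^2x_2^2. S = -x_1x_2^3 - x_1^2x_2 + 2x_1x_2^2 - 2x_2^3 + 2x_1x_2 - x_2^2 - x_1 + x_2.
  reduce S modulo (h_1, h_2, k_3):
  remainder -2x_1x_2 - 2x_2^2 + x_1 ≠ 0; add k_4 = -2x_1x_2 - 2x_2^2 + x_1 to the basis.

S(k_3,k_4): lcm = x_1^2x_2. S = -x_1x_2^2 - 2x_1^2 - 2x_1x_2 + 2x_2^2 + 2x_1 + x_2 - 1.
  reduce S modulo (h_1, h_2, k_3, k_4):
  remainder -2x_1^2 + x_2^2 - 2x_2 + 1 ≠ 0; add k_5 = -2x_1^2 + x_2^2 - 2x_2 + 1 to the basis.

The other S-polynomials (S(h_2,k_3), S(h_1,k_4), S(h_2,k_4), S(h_1,k_5), S(h_2,k_5), S(k_3,k_5), S(k_4,k_5)) all reduce to 0 modulo the current basis, so we have a Gröbner basis.
Inter-reduce: drop elements whose leading term is divisible by another's, tail-reduce, and make monic.
Reduced Gröbner basis: {x_2^3 + x_2^2 + 2x_1 - 2x_2 - 2, x_1^2 + 2x_2^2 + x_2 + 2, x_1x_2 + x_2^2 + 2x_1}.

The bases are distinct; the ideals are different.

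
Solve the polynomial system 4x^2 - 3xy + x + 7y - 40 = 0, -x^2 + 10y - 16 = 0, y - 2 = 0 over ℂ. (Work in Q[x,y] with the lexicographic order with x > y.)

{(-2, 2)}

Compute a lex Gröbner basis by Buchberger's algorithm.
f_1 = 4x^2 - 3xy + x + 7y - 40, LT = x^2.
f_2 = -x^2 + 10y - 16, LT = x^2.
f_3 = y - 2, LT = y.

S(f_1,f_2): lcm = x^2. S = -3/4xy + 1/4x + 47/4y - 26.
  reduce S modulo (f_1, f_2, f_3):
  remainder -5/4x - 5/2 ≠ 0; add h_4 = -5/4x - 5/2 to the basis.

The other S-polynomials (S(f_1,f_3), S(f_2,f_3), S(f_1,h_4), S(f_2,h_4), S(f_3,h_4)) all reduce to 0 modulo the current basis, so we have a Gröbner basis.
Inter-reduce: drop elements whose leading term is divisible by another's, tail-reduce, and make monic.
Reduced Gröbner basis: {x + 2, y - 2}.

The lex basis is triangular: the last element involves only y. Solving y - 2 = 0 gives y ∈ {2}; substituting each value into the earlier elements determines the remaining variables.
  y = 2: the earlier basis element becomes x + 2 = 0, giving x = -2 — point (-2, 2).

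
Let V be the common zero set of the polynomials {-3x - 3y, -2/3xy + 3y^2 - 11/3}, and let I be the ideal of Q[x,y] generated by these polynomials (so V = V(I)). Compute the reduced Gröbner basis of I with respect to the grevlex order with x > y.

G = {y^2 - 1, x + y}

f_1 = -3x - 3y, LT = x.
f_2 = -2/3xy + 3y^2 - 11/3, LT = xy.

S(f_1,f_2): lcm = xy. S = 11/2y^2 - 11/2.
  reduce S modulo (f_1, f_2):
  remainder 11/2y^2 - 11/2 ≠ 0; add g_3 = 11/2y^2 - 11/2 to the basis.

The other S-polynomials (S(f_1,g_3), S(f_2,g_3)) all reduce to 0 modulo the current basis, so we have a Gröbner basis.
Inter-reduce: drop elements whose leading term is divisible by another's, tail-reduce, and make monic.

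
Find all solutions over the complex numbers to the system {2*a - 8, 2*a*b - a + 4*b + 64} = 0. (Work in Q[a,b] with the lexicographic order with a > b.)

Compute a lex Gröbner basis by Buchberger's algorithm.
f_1 = 2*a - 8, LT = a.
f_2 = 2*a*b - a + 4*b + 64, LT = a*b.

S(f_1,f_2): lcm = a*b. S = 1/2*a - 6*b - 32.
  reduce S modulo (f_1, f_2):
  remainder -6*b - 30 ≠ 0; add h_3 = -6*b - 30 to the basis.

The other S-polynomials (S(f_1,h_3), S(f_2,h_3)) all reduce to 0 modulo the current basis, so we have a Gröbner basis.
Inter-reduce: drop elements whose leading term is divisible by another's, tail-reduce, and make monic.
Reduced Gröbner basis: {a - 4, b + 5}.

Since the basis is lex-ordered, b + 5 is univariate in b. Its roots are {-5}. Back-substituting each root into the other basis elements fixes the other coordinates.
  b = -5: the earlier basis element becomes a - 4 = 0, giving a = 4 — point (4, -5).

{(4, -5)}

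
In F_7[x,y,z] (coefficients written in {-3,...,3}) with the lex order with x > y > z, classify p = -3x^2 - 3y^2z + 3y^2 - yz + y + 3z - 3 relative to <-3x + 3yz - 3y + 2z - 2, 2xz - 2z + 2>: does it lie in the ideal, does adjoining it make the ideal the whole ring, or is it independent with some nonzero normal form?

-3x^2 - 3y^2z + 3y^2 - yz + y + 3z - 3 lies in I (it reduces to 0).

First compute the reduced Gröbner basis of I by Buchberger's algorithm.
f_1 = -3x + 3yz - 3y + 2z - 2, LT = x.
f_2 = 2xz - 2z + 2, LT = xz.

S(f_1,f_2): lcm = xz. S = -yz^2 + yz - 3z^2 - 3z - 1.
  leading term yz^2: no divisor's leading term divides it; move -yz^2 to the remainder.
  leading term yz: no divisor's leading term divides it; move yz to the remainder.
  leading term z^2: no divisor's leading term divides it; move -3z^2 to the remainder.
  leading term z: no divisor's leading term divides it; move -3z to the remainder.
  leading term 1: no divisor's leading term divides it; move -1 to the remainder.
  remainder -yz^2 + yz - 3z^2 - 3z - 1 ≠ 0; add h_3 = -yz^2 + yz - 3z^2 - 3z - 1 to the basis.

S(f_1,h_3): leading monomials are coprime, so the S-polynomial reduces to 0 (Buchberger's first criterion).
S(f_2,h_3): lcm = xyz^2. S = xyz - 3xz^2 - 3xz - x - yz^2 + yz.
  leading term xyz: subtract (2yz)·f_1 from xyz - 3xz^2 - 3xz - x - yz^2 + yz → -3xz^2 - 3xz - x + y^2z^2 - y^2z + 2yz^2 - 2yz
  leading term xz^2: subtract (z^2)·f_1 from -3xz^2 - 3xz - x + y^2z^2 - y^2z + 2yz^2 - 2yz → -3xz - x + y^2z^2 - y^2z - 3yz^3 - 2yz^2 - 2yz - 2z^3 + 2z^2
  leading term xz: subtract (z)·f_1 from -3xz - x + y^2z^2 - y^2z - 3yz^3 - 2yz^2 - 2yz - 2z^3 + 2z^2 → -x + y^2z^2 - y^2z - 3yz^3 + 2yz^2 + yz - 2z^3 + 2z
  leading term x: subtract (-2)·f_1 from -x + y^2z^2 - y^2z - 3yz^3 + 2yz^2 + yz - 2z^3 + 2z → y^2z^2 - y^2z - 3yz^3 + 2yz^2 + y - 2z^3 - z + 3
  leading term y^2z^2: subtract (-y)·h_3 from y^2z^2 - y^2z - 3yz^3 + 2yz^2 + y - 2z^3 - z + 3 → -3yz^3 - yz^2 - 3yz - 2z^3 - z + 3
  leading term yz^3: subtract (3z)·h_3 from -3yz^3 - yz^2 - 3yz - 2z^3 - z + 3 → 3yz^2 - 3yz + 2z^2 + 2z + 3
  leading term yz^2: subtract (-3)·h_3 from 3yz^2 - 3yz + 2z^2 + 2z + 3 → 0
  remainder 0.

Every S-polynomial of the final basis reduces to 0, so we have a Gröbner basis.
Inter-reduce: drop elements whose leading term is divisible by another's, tail-reduce, and make monic.
Reduced Gröbner basis: {x - yz + y - 3z + 3, yz^2 - yz + 3z^2 + 3z + 1}.
Label its elements g_1 = x - yz + y - 3z + 3, g_2 = yz^2 - yz + 3z^2 + 3z + 1.

Reduce p = -3x^2 - 3y^2z + 3y^2 - yz + y + 3z - 3 modulo G:
  leading term x^2: subtract (-3x)·g_1 from -3x^2 - 3y^2z + 3y^2 - yz + y + 3z - 3 → -3xyz + 3xy - 2xz + 2x - 3y^2z + 3y^2 - yz + y + 3z - 3
  leading term xyz: subtract (-3yz)·g_1 from -3xyz + 3xy - 2xz + 2x - 3y^2z + 3y^2 - yz + y + 3z - 3 → 3xy - 2xz + 2x - 3y^2z^2 + 3y^2 - 2yz^2 + yz + y + 3z - 3
  leading term xy: subtract (3y)·g_1 from 3xy - 2xz + 2x - 3y^2z^2 + 3y^2 - 2yz^2 + yz + y + 3z - 3 → -2xz + 2x - 3y^2z^2 + 3y^2z - 2yz^2 + 3yz - y + 3z - 3
  leading term xz: subtract (-2z)·g_1 from -2xz + 2x - 3y^2z^2 + 3y^2z - 2yz^2 + 3yz - y + 3z - 3 → 2x - 3y^2z^2 + 3y^2z + 3yz^2 - 2yz - y + z^2 + 2z - 3
  leading term x: subtract (2)·g_1 from 2x - 3y^2z^2 + 3y^2z + 3yz^2 - 2yz - y + z^2 + 2z - 3 → -3y^2z^2 + 3y^2z + 3yz^2 - 3y + z^2 + z - 2
  leading term y^2z^2: subtract (-3y)·g_2 from -3y^2z^2 + 3y^2z + 3yz^2 - 3y + z^2 + z - 2 → -2yz^2 + 2yz + z^2 + z - 2
  leading term yz^2: subtract (-2)·g_2 from -2yz^2 + 2yz + z^2 + z - 2 → 0
  normal form = 0.
Since the normal form is 0, p ∈ I.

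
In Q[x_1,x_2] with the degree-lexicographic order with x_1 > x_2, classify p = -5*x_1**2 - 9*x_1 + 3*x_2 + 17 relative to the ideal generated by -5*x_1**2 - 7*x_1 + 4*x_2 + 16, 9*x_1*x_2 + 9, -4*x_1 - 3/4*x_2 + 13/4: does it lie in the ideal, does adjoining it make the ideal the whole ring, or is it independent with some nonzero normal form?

-5*x_1**2 - 9*x_1 + 3*x_2 + 17 lies in I (it reduces to 0).

First compute the reduced Gröbner basis of I by Buchberger's algorithm.
f_1 = -5*x_1**2 - 7*x_1 + 4*x_2 + 16, LT = x_1**2.
f_2 = 9*x_1*x_2 + 9, LT = x_1*x_2.
f_3 = -4*x_1 - 3/4*x_2 + 13/4, LT = x_1.

S(f_1,f_2): lcm = x_1**2*x_2. S = 7/5*x_1*x_2 - 4/5*x_2**2 - x_1 - 16/5*x_2.
  leading term x_1*x_2: subtract (7/45)·f_2 from 7/5*x_1*x_2 - 4/5*x_2**2 - x_1 - 16/5*x_2 → -4/5*x_2**2 - x_1 - 16/5*x_2 - 7/5
  leading term x_2**2: no divisor's leading term divides it; move -4/5*x_2**2 to the remainder.
  leading term x_1: subtract (1/4)·f_3 from -x_1 - 16/5*x_2 - 7/5 → -241/80*x_2 - 177/80
  leading term x_2: no divisor's leading term divides it; move -241/80*x_2 to the remainder.
  leading term 1: no divisor's leading term divides it; move -177/80 to the remainder.
  remainder -4/5*x_2**2 - 241/80*x_2 - 177/80 ≠ 0; add h_4 = -4/5*x_2**2 - 241/80*x_2 - 177/80 to the basis.

S(f_1,f_3): lcm = x_1**2. S = -3/16*x_1*x_2 + 177/80*x_1 - 4/5*x_2 - 16/5.
  leading term x_1*x_2: subtract (-1/48)·f_2 from -3/16*x_1*x_2 + 177/80*x_1 - 4/5*x_2 - 16/5 → 177/80*x_1 - 4/5*x_2 - 241/80
  leading term x_1: subtract (-177/320)·f_3 from 177/80*x_1 - 4/5*x_2 - 241/80 → -311/256*x_2 - 311/256
  leading term x_2: no divisor's leading term divides it; move -311/256*x_2 to the remainder.
  leading term 1: no divisor's leading term divides it; move -311/256 to the remainder.
  remainder -311/256*x_2 - 311/256 ≠ 0; add h_5 = -311/256*x_2 - 311/256 to the basis.

S(f_2,f_3): lcm = x_1*x_2. S = -3/16*x_2**2 + 13/16*x_2 + 1.
  leading term x_2**2: subtract (15/64)·h_4 from -3/16*x_2**2 + 13/16*x_2 + 1 → 1555/1024*x_2 + 1555/1024
  leading term x_2: subtract (-5/4)·h_5 from 1555/1024*x_2 + 1555/1024 → 0
  remainder 0.

S(f_1,h_4): leading monomials are coprime, so the S-polynomial reduces to 0 (Buchberger's first criterion).
S(f_2,h_4): lcm = x_1*x_2**2. S = -241/64*x_1*x_2 - 177/64*x_1 + x_2.
  leading term x_1*x_2: subtract (-241/576)·f_2 from -241/64*x_1*x_2 - 177/64*x_1 + x_2 → -177/64*x_1 + x_2 + 241/64
  leading term x_1: subtract (177/256)·f_3 from -177/64*x_1 + x_2 + 241/64 → 1555/1024*x_2 + 1555/1024
  leading term x_2: subtract (-5/4)·h_5 from 1555/1024*x_2 + 1555/1024 → 0
  remainder 0.

S(f_3,h_4): leading monomials are coprime, so the S-polynomial reduces to 0 (Buchberger's first criterion).
S(f_1,h_5): leading monomials are coprime, so the S-polynomial reduces to 0 (Buchberger's first criterion).
S(f_2,h_5): lcm = x_1*x_2. S = -x_1 + 1.
  leading term x_1: subtract (1/4)·f_3 from -x_1 + 1 → 3/16*x_2 + 3/16
  leading term x_2: subtract (-48/311)·h_5 from 3/16*x_2 + 3/16 → 0
  remainder 0.

S(f_3,h_5): leading monomials are coprime, so the S-polynomial reduces to 0 (Buchberger's first criterion).
S(h_4,h_5): lcm = x_2**2. S = 177/64*x_2 + 177/64.
  leading term x_2: subtract (-708/311)·h_5 from 177/64*x_2 + 177/64 → 0
  remainder 0.

Every S-polynomial of the final basis reduces to 0, so we have a Gröbner basis.
Inter-reduce: drop elements whose leading term is divisible by another's, tail-reduce, and make monic.
Reduced Gröbner basis: {x_1 - 1, x_2 + 1}.
Label its elements g_1 = x_1 - 1, g_2 = x_2 + 1.

Reduce p = -5*x_1**2 - 9*x_1 + 3*x_2 + 17 modulo G:
  leading term x_1**2: subtract (-5*x_1)·g_1 from -5*x_1**2 - 9*x_1 + 3*x_2 + 17 → -14*x_1 + 3*x_2 + 17
  leading term x_1: subtract (-14)·g_1 from -14*x_1 + 3*x_2 + 17 → 3*x_2 + 3
  leading term x_2: subtract (3)·g_2 from 3*x_2 + 3 → 0
  normal form = 0.
Since the normal form is 0, p ∈ I.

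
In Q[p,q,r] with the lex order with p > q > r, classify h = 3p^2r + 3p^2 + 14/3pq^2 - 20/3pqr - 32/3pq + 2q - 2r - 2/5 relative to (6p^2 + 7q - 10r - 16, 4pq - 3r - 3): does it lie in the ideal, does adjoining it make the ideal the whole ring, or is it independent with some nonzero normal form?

3p^2r + 3p^2 + 14/3pq^2 - 20/3pqr - 32/3pq + 2q - 2r - 2/5 is independent of I; its normal form modulo I is 2q - 2r - 2/5.

First compute the reduced Gröbner basis of I by Buchberger's algorithm.
f_1 = 6p^2 + 7q - 10r - 16, LT = p^2.
f_2 = 4pq - 3r - 3, LT = pq.

S(f_1,f_2): lcm = p^2q. S = 3/4pr + 3/4p + 7/6q^2 - 5/3qr - 8/3q.
  reduce S modulo (f_1, f_2):
  remainder 3/4pr + 3/4p + 7/6q^2 - 5/3qr - 8/3q ≠ 0; add k_3 = 3/4pr + 3/4p + 7/6q^2 - 5/3qr - 8/3q to the basis.

S(f_2,k_3): lcm = pqr. S = -pq - 14/9q^3 + 20/9q^2r + 32/9q^2 - 3/4r^2 - 3/4r.
  reduce S modulo (f_1, f_2, k_3):
  remainder -14/9q^3 + 20/9q^2r + 32/9q^2 - 3/4r^2 - 3/2r - 3/4 ≠ 0; add k_4 = -14/9q^3 + 20/9q^2r + 32/9q^2 - 3/4r^2 - 3/2r - 3/4 to the basis.

The other S-polynomials (S(f_1,k_3), S(f_1,k_4), S(f_2,k_4), S(k_3,k_4)) all reduce to 0 modulo the current basis, so we have a Gröbner basis.
Inter-reduce: drop elements whose leading term is divisible by another's, tail-reduce, and make monic.
Reduced Gröbner basis: {p^2 + 7/6q - 5/3r - 8/3, pq - 3/4r - 3/4, pr + p + 14/9q^2 - 20/9qr - 32/9q, q^3 - 10/7q^2r - 16/7q^2 + 27/56r^2 + 27/28r + 27/56}.
Label its elements g_1 = p^2 + 7/6q - 5/3r - 8/3, g_2 = pq - 3/4r - 3/4, g_3 = pr + p + 14/9q^2 - 20/9qr - 32/9q, g_4 = q^3 - 10/7q^2r - 16/7q^2 + 27/56r^2 + 27/28r + 27/56.

Reduce h = 3p^2r + 3p^2 + 14/3pq^2 - 20/3pqr - 32/3pq + 2q - 2r - 2/5 modulo G:
  leading term p^2r: subtract (3r)·g_1 from 3p^2r + 3p^2 + 14/3pq^2 - 20/3pqr - 32/3pq + 2q - 2r - 2/5 → 3p^2 + 14/3pq^2 - 20/3pqr - 32/3pq - 7/2qr + 2q + 5r^2 + 6r - 2/5
  leading term p^2: subtract (3)·g_1 from 3p^2 + 14/3pq^2 - 20/3pqr - 32/3pq - 7/2qr + 2q + 5r^2 + 6r - 2/5 → 14/3pq^2 - 20/3pqr - 32/3pq - 7/2qr - 3/2q + 5r^2 + 11r + 38/5
  leading term pq^2: subtract (14/3q)·g_2 from 14/3pq^2 - 20/3pqr - 32/3pq - 7/2qr - 3/2q + 5r^2 + 11r + 38/5 → -20/3pqr - 32/3pq + 2q + 5r^2 + 11r + 38/5
  leading term pqr: subtract (-20/3r)·g_2 from -20/3pqr - 32/3pq + 2q + 5r^2 + 11r + 38/5 → -32/3pq + 2q + 6r + 38/5
  leading term pq: subtract (-32/3)·g_2 from -32/3pq + 2q + 6r + 38/5 → 2q - 2r - 2/5
  leading term q: no divisor's leading term divides it; move 2q to the remainder.
  leading term r: no divisor's leading term divides it; move -2r to the remainder.
  leading term 1: no divisor's leading term divides it; move -2/5 to the remainder.
  normal form = 2q - 2r - 2/5.
The normal form is nonzero, so h ∉ I. Since h minus its normal form lies in I, I + (h) = I + (n) where n = 2q - 2r - 2/5; decide whether this ideal is the whole ring.
Run Buchberger on G together with n (pairs among the g_i already reduce to 0 since G is a Gröbner basis):
g_1 = p^2 + 7/6q - 5/3r - 8/3, LT = p^2.
g_2 = pq - 3/4r - 3/4, LT = pq.
g_3 = pr + p + 14/9q^2 - 20/9qr - 32/9q, LT = pr.
g_4 = q^3 - 10/7q^2r - 16/7q^2 + 27/56r^2 + 27/28r + 27/56, LT = q^3.
n = 2q - 2r - 2/5, LT = q.

S(g_2,n): lcm = pq. S = pr + 1/5p - 3/4r - 3/4.
  reduce S modulo (g_1, g_2, g_3, g_4, n):
  remainder -4/5p + 2/3r^2 + 473/180r - 91/900 ≠ 0; add m_6 = -4/5p + 2/3r^2 + 473/180r - 91/900 to the basis.

S(g_4,n): lcm = q^3. S = -3/7q^2r - 73/35q^2 + 27/56r^2 + 27/28r + 27/56.
  reduce S modulo (g_1, g_2, g_3, g_4, n, m_6):
  remainder -3/7r^3 - 71/40r^2 + 79/700r + 2791/7000 ≠ 0; add m_7 = -3/7r^3 - 71/40r^2 + 79/700r + 2791/7000 to the basis.

The other S-polynomials (S(g_1,g_2), S(g_1,g_3), S(g_1,g_4), S(g_1,n), S(g_2,g_3), S(g_2,g_4), S(g_3,g_4), S(g_3,n), S(g_1,m_6), S(g_2,m_6), S(g_3,m_6), S(g_4,m_6), S(n,m_6), S(g_1,m_7), S(g_2,m_7), S(g_3,m_7), S(g_4,m_7), S(n,m_7), S(m_6,m_7)) all reduce to 0 modulo the current basis, so we have a Gröbner basis.
Inter-reduce: drop elements whose leading term is divisible by another's, tail-reduce, and make monic.
Reduced Gröbner basis: {p - 5/6r^2 - 473/144r + 91/720, q - r - 1/5, r^3 + 497/120r^2 - 79/300r - 2791/3000}.
The reduced Gröbner basis of I + (h) is {p - 5/6r^2 - 473/144r + 91/720, q - r - 1/5, r^3 + 497/120r^2 - 79/300r - 2791/3000} ≠ {1}, a proper ideal, so the enlarged system stays consistent: h is independent of I, with normal form 2q - 2r - 2/5.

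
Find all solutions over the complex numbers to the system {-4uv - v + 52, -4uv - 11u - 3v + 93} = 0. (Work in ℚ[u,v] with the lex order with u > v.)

{(3, 4), (21/44, 143/8)}

Compute a lex Gröbner basis by Buchberger's algorithm.
f_1 = -4uv - v + 52, LT = uv.
f_2 = -4uv - 11u - 3v + 93, LT = uv.

S(f_1,f_2): lcm = uv. S = -11/4u - ½v + 41/4.
  leading term u: no divisor's leading term divides it; move -11/4u to the remainder.
  leading term v: no divisor's leading term divides it; move -½v to the remainder.
  leading term 1: no divisor's leading term divides it; move 41/4 to the remainder.
  remainder -11/4u - ½v + 41/4 ≠ 0; add h_3 = -11/4u - ½v + 41/4 to the basis.

S(f_1,h_3): lcm = uv. S = -2/11v² + 175/44v - 13.
  leading term v²: no divisor's leading term divides it; move -2/11v² to the remainder.
  leading term v: no divisor's leading term divides it; move 175/44v to the remainder.
  leading term 1: no divisor's leading term divides it; move -13 to the remainder.
  remainder -2/11v² + 175/44v - 13 ≠ 0; add h_4 = -2/11v² + 175/44v - 13 to the basis.

The other S-polynomials (S(f_2,h_3), S(f_1,h_4), S(f_2,h_4), S(h_3,h_4)) all reduce to 0 modulo the current basis, so we have a Gröbner basis.
Inter-reduce: drop elements whose leading term is divisible by another's, tail-reduce, and make monic.
Reduced Gröbner basis: {u + 2/11v - 41/11, v² - 175/8v + 143/2}.

Since the basis is lex-ordered, v² - 175/8v + 143/2 is univariate in v. Its roots are {4, 143/8}. Back-substituting each root into the other basis elements fixes the other coordinates.
  v = 4: the earlier basis element becomes u - 3 = 0, giving u = 3 — point (3, 4).
  v = 143/8: the earlier basis element becomes u - 21/44 = 0, giving u = 21/44 — point (21/44, 143/8).
Each listed point satisfies every original equation (direct substitution).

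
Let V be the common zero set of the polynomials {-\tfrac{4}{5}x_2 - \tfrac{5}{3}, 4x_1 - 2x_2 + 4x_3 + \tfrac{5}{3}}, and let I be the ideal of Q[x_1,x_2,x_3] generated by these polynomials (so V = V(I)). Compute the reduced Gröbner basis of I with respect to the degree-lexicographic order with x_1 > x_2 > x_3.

f_1 = -\tfrac{4}{5}x_2 - \tfrac{5}{3}, LT = x_2.
f_2 = 4x_1 - 2x_2 + 4x_3 + \tfrac{5}{3}, LT = x_1.

The S-polynomials (S(f_1,f_2)) all reduce to 0 modulo the current basis, so we have a Gröbner basis.

G = {x_1 + x_3 + \tfrac{35}{24}, x_2 + \tfrac{25}{12}}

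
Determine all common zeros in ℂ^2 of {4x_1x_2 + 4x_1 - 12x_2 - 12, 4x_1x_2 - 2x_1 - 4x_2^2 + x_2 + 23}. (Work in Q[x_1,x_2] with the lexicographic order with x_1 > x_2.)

{(3, -1), (3, 17/4)}

Compute a lex Gröbner basis by Buchberger's algorithm.
f_1 = 4x_1x_2 + 4x_1 - 12x_2 - 12, LT = x_1x_2.
f_2 = 4x_1x_2 - 2x_1 - 4x_2^2 + x_2 + 23, LT = x_1x_2.

S(f_1,f_2): lcm = x_1x_2. S = 3/2x_1 + x_2^2 - 13/4x_2 - 35/4.
  leading term x_1: no divisor's leading term divides it; move 3/2x_1 to the remainder.
  leading term x_2^2: no divisor's leading term divides it; move x_2^2 to the remainder.
  leading term x_2: no divisor's leading term divides it; move -13/4x_2 to the remainder.
  leading term 1: no divisor's leading term divides it; move -35/4 to the remainder.
  remainder 3/2x_1 + x_2^2 - 13/4x_2 - 35/4 ≠ 0; add h_3 = 3/2x_1 + x_2^2 - 13/4x_2 - 35/4 to the basis.

S(f_1,h_3): lcm = x_1x_2. S = x_1 - 2/3x_2^3 + 13/6x_2^2 + 17/6x_2 - 3.
  leading term x_1: subtract (2/3)·h_3 from x_1 - 2/3x_2^3 + 13/6x_2^2 + 17/6x_2 - 3 → -2/3x_2^3 + 3/2x_2^2 + 5x_2 + 17/6
  leading term x_2^3: no divisor's leading term divides it; move -2/3x_2^3 to the remainder.
  leading term x_2^2: no divisor's leading term divides it; move 3/2x_2^2 to the remainder.
  leading term x_2: no divisor's leading term divides it; move 5x_2 to the remainder.
  leading term 1: no divisor's leading term divides it; move 17/6 to the remainder.
  remainder -2/3x_2^3 + 3/2x_2^2 + 5x_2 + 17/6 ≠ 0; add h_4 = -2/3x_2^3 + 3/2x_2^2 + 5x_2 + 17/6 to the basis.

The other S-polynomials (S(f_2,h_3), S(f_1,h_4), S(f_2,h_4), S(h_3,h_4)) all reduce to 0 modulo the current basis, so we have a Gröbner basis.
Inter-reduce: drop elements whose leading term is divisible by another's, tail-reduce, and make monic.
Reduced Gröbner basis: {x_1 + 2/3x_2^2 - 13/6x_2 - 35/6, x_2^3 - 9/4x_2^2 - 15/2x_2 - 17/4}.

From the last basis element, x_2^3 - 9/4x_2^2 - 15/2x_2 - 17/4 = 0, so x_2 takes values in {-1, 17/4}. Each choice, substituted upward through the basis, yields the corresponding point(s) of the solution set.
  x_2 = -1: the earlier basis element becomes x_1 - 3 = 0, giving x_1 = 3 — point (3, -1).
  x_2 = 17/4: the earlier basis element becomes x_1 - 3 = 0, giving x_1 = 3 — point (3, 17/4).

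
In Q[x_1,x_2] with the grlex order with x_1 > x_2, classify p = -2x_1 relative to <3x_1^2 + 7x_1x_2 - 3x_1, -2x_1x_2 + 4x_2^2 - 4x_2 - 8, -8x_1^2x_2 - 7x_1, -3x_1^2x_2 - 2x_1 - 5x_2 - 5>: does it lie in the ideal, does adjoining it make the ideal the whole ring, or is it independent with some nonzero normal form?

First compute the reduced Gröbner basis of I by Buchberger's algorithm.
f_1 = 3x_1^2 + 7x_1x_2 - 3x_1, LT = x_1^2.
f_2 = -2x_1x_2 + 4x_2^2 - 4x_2 - 8, LT = x_1x_2.
f_3 = -8x_1^2x_2 - 7x_1, LT = x_1^2x_2.
f_4 = -3x_1^2x_2 - 2x_1 - 5x_2 - 5, LT = x_1^2x_2.

S(f_1,f_2): lcm = x_1^2x_2. S = 13/3x_1x_2^2 - 3x_1x_2 - 4x_1.
  reduce S modulo (f_1, f_2, f_3, f_4):
  remainder 26/3x_2^3 - 44/3x_2^2 - 4x_1 - 34/3x_2 + 12 ≠ 0; add h_5 = 26/3x_2^3 - 44/3x_2^2 - 4x_1 - 34/3x_2 + 12 to the basis.

S(f_1,f_3): lcm = x_1^2x_2. S = 7/3x_1x_2^2 - x_1x_2 - 7/8x_1.
  reduce S modulo (f_1, f_2, f_3, f_4, h_5):
  remainder 16/13x_2^2 + 133/104x_1 - 16/13x_2 - 32/13 ≠ 0; add h_6 = 16/13x_2^2 + 133/104x_1 - 16/13x_2 - 32/13 to the basis.

S(f_1,f_4): lcm = x_1^2x_2. S = 7/3x_1x_2^2 - x_1x_2 - 2/3x_1 - 5/3x_2 - 5/3.
  reduce S modulo (f_1, f_2, f_3, f_4, h_5, h_6):
  remainder 5/24x_1 - 5/3x_2 - 5/3 ≠ 0; add h_7 = 5/24x_1 - 5/3x_2 - 5/3 to the basis.

S(f_3,h_5): lcm = x_1^2x_2^3. S = 22/13x_1^2x_2^2 + 6/13x_1^3 + 17/13x_1^2x_2 + 7/8x_1x_2^2 - 18/13x_1^2.
  reduce S modulo (f_1, f_2, f_3, f_4, h_5, h_6, h_7):
  remainder 178209/10816x_2 + 178209/10816 ≠ 0; add h_8 = 178209/10816x_2 + 178209/10816 to the basis.

The other S-polynomials (S(f_2,f_3), S(f_2,f_4), S(f_3,f_4), S(f_1,h_5), S(f_2,h_5), S(f_4,h_5), S(f_1,h_6), S(f_2,h_6), S(f_3,h_6), S(f_4,h_6), S(h_5,h_6), S(f_1,h_7), S(f_2,h_7), S(f_3,h_7), S(f_4,h_7), S(h_5,h_7), S(h_6,h_7), S(f_1,h_8), S(f_2,h_8), S(f_3,h_8), S(f_4,h_8), S(h_5,h_8), S(h_6,h_8), S(h_7,h_8)) all reduce to 0 modulo the current basis, so we have a Gröbner basis.
Inter-reduce: drop elements whose leading term is divisible by another's, tail-reduce, and make monic.
Reduced Gröbner basis: {x_1, x_2 + 1}.
Label its elements g_1 = x_1, g_2 = x_2 + 1.

Reduce p = -2x_1 modulo G:
  leading term x_1: subtract (-2)·g_1 from -2x_1 → 0
  normal form = 0.
Since the normal form is 0, p ∈ I.

The remainder on division by a Gröbner basis is unique — it is the normal form.

-2x_1 lies in I (it reduces to 0).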